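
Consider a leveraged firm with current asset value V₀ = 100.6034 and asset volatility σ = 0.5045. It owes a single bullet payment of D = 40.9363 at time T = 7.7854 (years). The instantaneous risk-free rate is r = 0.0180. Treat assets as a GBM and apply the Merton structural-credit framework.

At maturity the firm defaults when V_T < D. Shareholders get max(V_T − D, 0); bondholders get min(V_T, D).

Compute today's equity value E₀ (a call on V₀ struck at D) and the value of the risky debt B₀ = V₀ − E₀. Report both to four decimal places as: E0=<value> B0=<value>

E0=74.8143 B0=25.7891

d₁ = [ln(V₀/D) + (r + σ²/2)T] / (σ√T)
   = [ln(100.6034/40.9363) + (0.0180 + 0.5·0.5045²)·7.7854] / (0.5045·√7.7854)
   = [0.899169 + 1.130908] / 1.407673 = 1.442151
d₂ = d₁ − σ√T = 1.442151 − 1.407673 = 0.034479
N(d₁) = 0.925370,  N(d₂) = 0.513752,  e^(−rT) = 0.869239
E₀ = V₀·N(d₁) − D·e^(−rT)·N(d₂)
   = 100.6034·0.925370 − 40.9363·0.869239·0.513752 = 74.814316
B₀ = V₀ − E₀ = 100.6034 − 74.814316 = 25.789084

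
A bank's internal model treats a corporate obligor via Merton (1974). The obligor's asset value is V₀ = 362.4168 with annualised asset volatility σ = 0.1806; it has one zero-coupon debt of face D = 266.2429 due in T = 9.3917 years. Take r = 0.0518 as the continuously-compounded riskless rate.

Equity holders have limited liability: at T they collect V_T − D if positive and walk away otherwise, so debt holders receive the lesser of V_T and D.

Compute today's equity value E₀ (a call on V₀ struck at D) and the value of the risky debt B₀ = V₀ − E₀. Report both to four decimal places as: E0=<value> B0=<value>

d₁ = [ln(V₀/D) + (r + σ²/2)T] / (σ√T)
   = [ln(362.4168/266.2429) + (0.0518 + 0.5·0.1806²)·9.3917] / (0.1806·√9.3917)
   = [0.308386 + 0.639652] / 0.553465 = 1.712914
d₂ = d₁ − σ√T = 1.712914 − 0.553465 = 1.159450
N(d₁) = 0.956636,  N(d₂) = 0.876864,  e^(−rT) = 0.614780
E₀ = V₀·N(d₁) − D·e^(−rT)·N(d₂)
   = 362.4168·0.956636 − 266.2429·0.614780·0.876864 = 203.175062
B₀ = V₀ − E₀ = 362.4168 − 203.175062 = 159.241738

E0=203.1751 B0=159.2417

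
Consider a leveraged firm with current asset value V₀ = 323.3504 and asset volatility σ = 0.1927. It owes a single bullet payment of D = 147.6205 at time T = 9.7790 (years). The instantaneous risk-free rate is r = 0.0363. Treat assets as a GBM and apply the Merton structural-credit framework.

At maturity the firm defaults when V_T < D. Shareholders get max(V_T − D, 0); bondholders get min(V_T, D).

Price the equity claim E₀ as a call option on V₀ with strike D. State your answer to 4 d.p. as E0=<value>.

E0=221.0473

d₁ = [ln(V₀/D) + (r + σ²/2)T] / (σ√T)
   = [ln(323.3504/147.6205) + (0.0363 + 0.5·0.1927²)·9.7790] / (0.1927·√9.7790)
   = [0.784092 + 0.536541] / 0.602600 = 2.191559
d₂ = d₁ − σ√T = 2.191559 − 0.602600 = 1.588959
N(d₁) = 0.985794,  N(d₂) = 0.943965,  e^(−rT) = 0.701189
E₀ = V₀·N(d₁) − D·e^(−rT)·N(d₂)
   = 323.3504·0.985794 − 147.6205·0.701189·0.943965 = 221.047259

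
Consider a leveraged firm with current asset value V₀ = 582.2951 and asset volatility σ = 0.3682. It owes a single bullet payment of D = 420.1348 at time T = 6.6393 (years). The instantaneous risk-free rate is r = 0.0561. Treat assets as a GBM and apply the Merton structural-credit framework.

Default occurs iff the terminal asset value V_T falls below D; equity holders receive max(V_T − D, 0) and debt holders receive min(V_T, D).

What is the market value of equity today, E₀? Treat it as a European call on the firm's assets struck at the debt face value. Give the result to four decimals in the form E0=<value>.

E0=341.8377

d₁ = [ln(V₀/D) + (r + σ²/2)T] / (σ√T)
   = [ln(582.2951/420.1348) + (0.0561 + 0.5·0.3682²)·6.6393] / (0.3682·√6.6393)
   = [0.326402 + 0.822514] / 0.948735 = 1.210997
d₂ = d₁ − σ√T = 1.210997 − 0.948735 = 0.262262
N(d₁) = 0.887052,  N(d₂) = 0.603440,  e^(−rT) = 0.689034
E₀ = V₀·N(d₁) − D·e^(−rT)·N(d₂)
   = 582.2951·0.887052 − 420.1348·0.689034·0.603440 = 341.837674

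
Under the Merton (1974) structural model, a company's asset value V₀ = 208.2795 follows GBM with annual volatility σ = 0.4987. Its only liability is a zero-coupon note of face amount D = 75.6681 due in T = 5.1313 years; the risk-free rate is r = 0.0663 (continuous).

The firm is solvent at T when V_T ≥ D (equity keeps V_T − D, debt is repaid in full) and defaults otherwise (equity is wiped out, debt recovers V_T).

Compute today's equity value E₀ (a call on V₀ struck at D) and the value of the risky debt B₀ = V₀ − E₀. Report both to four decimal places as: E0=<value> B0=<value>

E0=160.4956 B0=47.7839

d₁ = [ln(V₀/D) + (r + σ²/2)T] / (σ√T)
   = [ln(208.2795/75.6681) + (0.0663 + 0.5·0.4987²)·5.1313] / (0.4987·√5.1313)
   = [1.012524 + 0.978287] / 1.129674 = 1.762288
d₂ = d₁ − σ√T = 1.762288 − 1.129674 = 0.632614
N(d₁) = 0.960990,  N(d₂) = 0.736507,  e^(−rT) = 0.711624
E₀ = V₀·N(d₁) − D·e^(−rT)·N(d₂)
   = 208.2795·0.960990 − 75.6681·0.711624·0.736507 = 160.495557
B₀ = V₀ − E₀ = 208.2795 − 160.495557 = 47.783943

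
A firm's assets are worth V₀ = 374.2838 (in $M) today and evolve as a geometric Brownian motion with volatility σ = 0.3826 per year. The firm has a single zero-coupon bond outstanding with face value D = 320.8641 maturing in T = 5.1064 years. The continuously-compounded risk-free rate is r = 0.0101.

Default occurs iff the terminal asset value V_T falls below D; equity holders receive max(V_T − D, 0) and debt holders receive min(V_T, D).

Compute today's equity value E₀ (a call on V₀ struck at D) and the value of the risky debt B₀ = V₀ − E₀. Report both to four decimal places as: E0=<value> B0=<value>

d₁ = [ln(V₀/D) + (r + σ²/2)T] / (σ√T)
   = [ln(374.2838/320.8641) + (0.0101 + 0.5·0.3826²)·5.1064] / (0.3826·√5.1064)
   = [0.153997 + 0.425319] / 0.864574 = 0.670059
d₂ = d₁ − σ√T = 0.670059 − 0.864574 = -0.194516
N(d₁) = 0.748590,  N(d₂) = 0.422886,  e^(−rT) = 0.949733
E₀ = V₀·N(d₁) − D·e^(−rT)·N(d₂)
   = 374.2838·0.748590 − 320.8641·0.949733·0.422886 = 151.316799
B₀ = V₀ − E₀ = 374.2838 − 151.316799 = 222.967001

E0=151.3168 B0=222.9670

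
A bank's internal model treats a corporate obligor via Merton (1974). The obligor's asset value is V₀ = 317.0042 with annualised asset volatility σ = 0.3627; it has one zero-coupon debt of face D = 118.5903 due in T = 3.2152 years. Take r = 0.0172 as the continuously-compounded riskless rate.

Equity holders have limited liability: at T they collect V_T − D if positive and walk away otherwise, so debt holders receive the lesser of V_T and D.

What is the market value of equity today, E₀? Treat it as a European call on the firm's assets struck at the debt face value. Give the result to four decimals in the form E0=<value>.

d₁ = [ln(V₀/D) + (r + σ²/2)T] / (σ√T)
   = [ln(317.0042/118.5903) + (0.0172 + 0.5·0.3627²)·3.2152] / (0.3627·√3.2152)
   = [0.983240 + 0.266783] / 0.650357 = 1.922059
d₂ = d₁ − σ√T = 1.922059 − 0.650357 = 1.271702
N(d₁) = 0.972701,  N(d₂) = 0.898261,  e^(−rT) = 0.946200
E₀ = V₀·N(d₁) − D·e^(−rT)·N(d₂)
   = 317.0042·0.972701 − 118.5903·0.946200·0.898261 = 207.556317

E0=207.5563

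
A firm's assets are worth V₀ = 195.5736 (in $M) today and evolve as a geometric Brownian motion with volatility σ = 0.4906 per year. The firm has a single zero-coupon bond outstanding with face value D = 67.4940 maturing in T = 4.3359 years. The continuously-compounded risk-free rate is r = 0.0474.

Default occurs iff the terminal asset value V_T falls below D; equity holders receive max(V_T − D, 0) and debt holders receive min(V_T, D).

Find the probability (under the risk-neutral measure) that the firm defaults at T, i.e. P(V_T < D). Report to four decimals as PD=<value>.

PD=0.2321

d₁ = [ln(V₀/D) + (r + σ²/2)T] / (σ√T)
   = [ln(195.5736/67.4940) + (0.0474 + 0.5·0.4906²)·4.3359] / (0.4906·√4.3359)
   = [1.063898 + 0.727322] / 1.021568 = 1.753403
d₂ = d₁ − σ√T = 1.753403 − 1.021568 = 0.731835
risk-neutral PD = N(−d₂) = N(-0.731835) = 0.232135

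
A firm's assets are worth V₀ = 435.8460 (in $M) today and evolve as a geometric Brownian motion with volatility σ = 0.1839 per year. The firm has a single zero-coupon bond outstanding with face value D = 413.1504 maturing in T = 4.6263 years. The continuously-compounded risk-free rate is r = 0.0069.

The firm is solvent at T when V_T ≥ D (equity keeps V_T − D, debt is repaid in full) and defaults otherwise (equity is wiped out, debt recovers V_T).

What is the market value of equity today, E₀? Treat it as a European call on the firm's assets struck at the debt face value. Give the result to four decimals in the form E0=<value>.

E0=84.8729

d₁ = [ln(V₀/D) + (r + σ²/2)T] / (σ√T)
   = [ln(435.8460/413.1504) + (0.0069 + 0.5·0.1839²)·4.6263] / (0.1839·√4.6263)
   = [0.053477 + 0.110150] / 0.395547 = 0.413674
d₂ = d₁ − σ√T = 0.413674 − 0.395547 = 0.018126
N(d₁) = 0.660444,  N(d₂) = 0.507231,  e^(−rT) = 0.968583
E₀ = V₀·N(d₁) − D·e^(−rT)·N(d₂)
   = 435.8460·0.660444 − 413.1504·0.968583·0.507231 = 84.872886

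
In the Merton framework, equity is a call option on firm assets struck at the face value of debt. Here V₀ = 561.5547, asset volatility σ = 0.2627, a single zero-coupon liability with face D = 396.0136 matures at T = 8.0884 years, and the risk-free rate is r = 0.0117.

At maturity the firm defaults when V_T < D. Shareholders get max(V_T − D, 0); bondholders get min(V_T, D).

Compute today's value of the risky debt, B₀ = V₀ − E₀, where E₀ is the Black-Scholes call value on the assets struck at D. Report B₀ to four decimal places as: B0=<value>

B0=305.1279

d₁ = [ln(V₀/D) + (r + σ²/2)T] / (σ√T)
   = [ln(561.5547/396.0136) + (0.0117 + 0.5·0.2627²)·8.0884] / (0.2627·√8.0884)
   = [0.349261 + 0.373730] / 0.747122 = 0.967701
d₂ = d₁ − σ√T = 0.967701 − 0.747122 = 0.220579
N(d₁) = 0.833403,  N(d₂) = 0.587290,  e^(−rT) = 0.909706
E₀ = V₀·N(d₁) − D·e^(−rT)·N(d₂)
   = 561.5547·0.833403 − 396.0136·0.909706·0.587290 = 256.426846
B₀ = V₀ − E₀ = 561.5547 − 256.426846 = 305.127854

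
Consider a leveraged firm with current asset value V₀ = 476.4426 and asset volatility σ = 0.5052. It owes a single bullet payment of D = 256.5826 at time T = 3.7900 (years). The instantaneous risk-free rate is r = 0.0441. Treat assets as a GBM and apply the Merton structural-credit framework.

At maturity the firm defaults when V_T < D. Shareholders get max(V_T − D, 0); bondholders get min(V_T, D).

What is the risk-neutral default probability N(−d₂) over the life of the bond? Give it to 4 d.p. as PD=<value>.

d₁ = [ln(V₀/D) + (r + σ²/2)T] / (σ√T)
   = [ln(476.4426/256.5826) + (0.0441 + 0.5·0.5052²)·3.7900] / (0.5052·√3.7900)
   = [0.618897 + 0.650794] / 0.983519 = 1.290967
d₂ = d₁ − σ√T = 1.290967 − 0.983519 = 0.307447
risk-neutral PD = N(−d₂) = N(-0.307447) = 0.379251

PD=0.3793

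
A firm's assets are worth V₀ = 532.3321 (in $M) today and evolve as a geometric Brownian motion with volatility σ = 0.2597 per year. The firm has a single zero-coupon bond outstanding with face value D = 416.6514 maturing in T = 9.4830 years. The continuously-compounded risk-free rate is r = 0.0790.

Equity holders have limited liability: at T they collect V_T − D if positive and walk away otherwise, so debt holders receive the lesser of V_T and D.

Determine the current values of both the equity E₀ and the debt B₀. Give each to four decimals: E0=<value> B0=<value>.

E0=347.9403 B0=184.3918

d₁ = [ln(V₀/D) + (r + σ²/2)T] / (σ√T)
   = [ln(532.3321/416.6514) + (0.0790 + 0.5·0.2597²)·9.4830] / (0.2597·√9.4830)
   = [0.245018 + 1.068943] / 0.799733 = 1.643000
d₂ = d₁ − σ√T = 1.643000 − 0.799733 = 0.843267
N(d₁) = 0.949809,  N(d₂) = 0.800461,  e^(−rT) = 0.472765
E₀ = V₀·N(d₁) − D·e^(−rT)·N(d₂)
   = 532.3321·0.949809 − 416.6514·0.472765·0.800461 = 347.940322
B₀ = V₀ − E₀ = 532.3321 − 347.940322 = 184.391778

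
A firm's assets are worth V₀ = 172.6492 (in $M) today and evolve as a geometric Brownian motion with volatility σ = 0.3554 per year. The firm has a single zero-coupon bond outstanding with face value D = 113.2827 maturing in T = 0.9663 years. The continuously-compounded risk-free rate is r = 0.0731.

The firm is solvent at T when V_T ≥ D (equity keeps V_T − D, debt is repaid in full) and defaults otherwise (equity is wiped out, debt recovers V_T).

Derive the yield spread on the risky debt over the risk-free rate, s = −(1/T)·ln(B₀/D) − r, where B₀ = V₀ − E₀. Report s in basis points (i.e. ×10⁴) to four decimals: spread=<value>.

d₁ = [ln(V₀/D) + (r + σ²/2)T] / (σ√T)
   = [ln(172.6492/113.2827) + (0.0731 + 0.5·0.3554²)·0.9663] / (0.3554·√0.9663)
   = [0.421375 + 0.131663] / 0.349360 = 1.583003
d₂ = d₁ − σ√T = 1.583003 − 0.349360 = 1.233643
N(d₁) = 0.943290,  N(d₂) = 0.891332,  e^(−rT) = 0.931801
E₀ = V₀·N(d₁) − D·e^(−rT)·N(d₂)
   = 172.6492·0.943290 − 113.2827·0.931801·0.891332 = 68.771975
B₀ = V₀ − E₀ = 172.6492 − 68.771975 = 103.877225
spread = −(1/T)·ln(B₀/D) − r = −(1/0.9663)·ln(103.877225/113.2827) − 0.0731 = 0.01659967
in basis points: 0.01659967 × 10⁴ = 165.9967 bp

spread=165.9967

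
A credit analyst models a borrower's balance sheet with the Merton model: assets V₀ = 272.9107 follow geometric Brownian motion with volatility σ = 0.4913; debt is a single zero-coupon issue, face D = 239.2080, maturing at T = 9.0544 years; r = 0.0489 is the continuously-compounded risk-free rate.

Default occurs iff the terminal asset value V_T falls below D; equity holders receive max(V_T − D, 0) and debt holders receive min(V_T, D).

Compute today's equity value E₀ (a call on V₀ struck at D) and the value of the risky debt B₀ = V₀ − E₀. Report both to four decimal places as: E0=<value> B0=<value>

E0=181.7500 B0=91.1607

d₁ = [ln(V₀/D) + (r + σ²/2)T] / (σ√T)
   = [ln(272.9107/239.2080) + (0.0489 + 0.5·0.4913²)·9.0544] / (0.4913·√9.0544)
   = [0.131811 + 1.535516] / 1.478348 = 1.127832
d₂ = d₁ − σ√T = 1.127832 − 1.478348 = -0.350516
N(d₁) = 0.870304,  N(d₂) = 0.362976,  e^(−rT) = 0.642261
E₀ = V₀·N(d₁) − D·e^(−rT)·N(d₂)
   = 272.9107·0.870304 − 239.2080·0.642261·0.362976 = 181.749988
B₀ = V₀ − E₀ = 272.9107 − 181.749988 = 91.160712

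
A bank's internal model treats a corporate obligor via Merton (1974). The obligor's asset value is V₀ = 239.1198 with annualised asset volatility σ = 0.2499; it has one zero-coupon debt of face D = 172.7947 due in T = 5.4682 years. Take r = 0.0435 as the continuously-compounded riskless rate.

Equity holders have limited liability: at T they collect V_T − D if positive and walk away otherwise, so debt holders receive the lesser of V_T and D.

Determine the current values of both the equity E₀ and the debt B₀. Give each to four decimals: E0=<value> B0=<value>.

E0=112.0803 B0=127.0395

d₁ = [ln(V₀/D) + (r + σ²/2)T] / (σ√T)
   = [ln(239.1198/172.7947) + (0.0435 + 0.5·0.2499²)·5.4682] / (0.2499·√5.4682)
   = [0.324860 + 0.408611] / 0.584371 = 1.255148
d₂ = d₁ − σ√T = 1.255148 − 0.584371 = 0.670777
N(d₁) = 0.895287,  N(d₂) = 0.748819,  e^(−rT) = 0.788308
E₀ = V₀·N(d₁) − D·e^(−rT)·N(d₂)
   = 239.1198·0.895287 − 172.7947·0.788308·0.748819 = 112.080310
B₀ = V₀ − E₀ = 239.1198 − 112.080310 = 127.039490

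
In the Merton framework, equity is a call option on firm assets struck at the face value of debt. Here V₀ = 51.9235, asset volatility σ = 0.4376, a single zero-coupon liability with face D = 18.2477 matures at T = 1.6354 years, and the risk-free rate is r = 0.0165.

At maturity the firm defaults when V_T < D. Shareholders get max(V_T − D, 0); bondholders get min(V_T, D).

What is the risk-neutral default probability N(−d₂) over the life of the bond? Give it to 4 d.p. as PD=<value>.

PD=0.0508

d₁ = [ln(V₀/D) + (r + σ²/2)T] / (σ√T)
   = [ln(51.9235/18.2477) + (0.0165 + 0.5·0.4376²)·1.6354] / (0.4376·√1.6354)
   = [1.045732 + 0.183569] / 0.559615 = 2.196691
d₂ = d₁ − σ√T = 2.196691 − 0.559615 = 1.637076
risk-neutral PD = N(−d₂) = N(-1.637076) = 0.050807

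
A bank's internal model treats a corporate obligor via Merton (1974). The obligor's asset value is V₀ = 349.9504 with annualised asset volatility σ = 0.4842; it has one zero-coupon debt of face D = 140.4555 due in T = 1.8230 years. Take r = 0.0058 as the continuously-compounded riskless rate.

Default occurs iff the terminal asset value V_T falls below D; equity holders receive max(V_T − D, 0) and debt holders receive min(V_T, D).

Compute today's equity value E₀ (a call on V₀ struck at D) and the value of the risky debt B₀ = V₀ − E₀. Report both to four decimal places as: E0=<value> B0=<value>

d₁ = [ln(V₀/D) + (r + σ²/2)T] / (σ√T)
   = [ln(349.9504/140.4555) + (0.0058 + 0.5·0.4842²)·1.8230] / (0.4842·√1.8230)
   = [0.912901 + 0.224274] / 0.653760 = 1.739439
d₂ = d₁ − σ√T = 1.739439 − 0.653760 = 1.085679
N(d₁) = 0.959021,  N(d₂) = 0.861190,  e^(−rT) = 0.989482
E₀ = V₀·N(d₁) − D·e^(−rT)·N(d₂)
   = 349.9504·0.959021 − 140.4555·0.989482·0.861190 = 215.923256
B₀ = V₀ − E₀ = 349.9504 − 215.923256 = 134.027144

E0=215.9233 B0=134.0271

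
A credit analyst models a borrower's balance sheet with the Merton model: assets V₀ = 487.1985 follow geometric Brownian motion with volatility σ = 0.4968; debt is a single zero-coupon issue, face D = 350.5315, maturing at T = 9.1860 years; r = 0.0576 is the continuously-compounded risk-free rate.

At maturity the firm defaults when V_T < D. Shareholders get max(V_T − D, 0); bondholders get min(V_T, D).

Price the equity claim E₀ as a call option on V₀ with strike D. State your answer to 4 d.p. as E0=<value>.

E0=353.6455

d₁ = [ln(V₀/D) + (r + σ²/2)T] / (σ√T)
   = [ln(487.1985/350.5315) + (0.0576 + 0.5·0.4968²)·9.1860] / (0.4968·√9.1860)
   = [0.329221 + 1.662713] / 1.505722 = 1.322910
d₂ = d₁ − σ√T = 1.322910 − 1.505722 = -0.182812
N(d₁) = 0.907067,  N(d₂) = 0.427473,  e^(−rT) = 0.589127
E₀ = V₀·N(d₁) − D·e^(−rT)·N(d₂)
   = 487.1985·0.907067 − 350.5315·0.589127·0.427473 = 353.645500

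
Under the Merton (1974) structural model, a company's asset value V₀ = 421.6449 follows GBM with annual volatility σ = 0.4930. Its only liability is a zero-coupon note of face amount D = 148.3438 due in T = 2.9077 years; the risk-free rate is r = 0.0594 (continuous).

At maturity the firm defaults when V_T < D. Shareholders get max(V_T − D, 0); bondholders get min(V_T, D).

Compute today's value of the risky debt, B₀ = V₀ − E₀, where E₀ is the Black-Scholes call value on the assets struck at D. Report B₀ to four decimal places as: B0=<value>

d₁ = [ln(V₀/D) + (r + σ²/2)T] / (σ√T)
   = [ln(421.6449/148.3438) + (0.0594 + 0.5·0.4930²)·2.9077] / (0.4930·√2.9077)
   = [1.044631 + 0.526074] / 0.840663 = 1.868413
d₂ = d₁ − σ√T = 1.868413 − 0.840663 = 1.027751
N(d₁) = 0.969148,  N(d₂) = 0.847966,  e^(−rT) = 0.841375
E₀ = V₀·N(d₁) − D·e^(−rT)·N(d₂)
   = 421.6449·0.969148 − 148.3438·0.841375·0.847966 = 302.799126
B₀ = V₀ − E₀ = 421.6449 − 302.799126 = 118.845774

B0=118.8458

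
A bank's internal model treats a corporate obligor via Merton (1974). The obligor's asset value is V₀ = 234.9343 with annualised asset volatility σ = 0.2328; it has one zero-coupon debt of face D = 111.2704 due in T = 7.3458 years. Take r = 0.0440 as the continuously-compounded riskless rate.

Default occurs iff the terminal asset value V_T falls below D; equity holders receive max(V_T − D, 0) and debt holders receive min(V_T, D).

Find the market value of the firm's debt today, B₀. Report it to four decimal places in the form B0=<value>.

B0=78.9981

d₁ = [ln(V₀/D) + (r + σ²/2)T] / (σ√T)
   = [ln(234.9343/111.2704) + (0.0440 + 0.5·0.2328²)·7.3458] / (0.2328·√7.3458)
   = [0.747343 + 0.522271] / 0.630961 = 2.012190
d₂ = d₁ − σ√T = 2.012190 − 0.630961 = 1.381229
N(d₁) = 0.977900,  N(d₂) = 0.916396,  e^(−rT) = 0.723818
E₀ = V₀·N(d₁) − D·e^(−rT)·N(d₂)
   = 234.9343·0.977900 − 111.2704·0.723818·0.916396 = 155.936185
B₀ = V₀ − E₀ = 234.9343 − 155.936185 = 78.998115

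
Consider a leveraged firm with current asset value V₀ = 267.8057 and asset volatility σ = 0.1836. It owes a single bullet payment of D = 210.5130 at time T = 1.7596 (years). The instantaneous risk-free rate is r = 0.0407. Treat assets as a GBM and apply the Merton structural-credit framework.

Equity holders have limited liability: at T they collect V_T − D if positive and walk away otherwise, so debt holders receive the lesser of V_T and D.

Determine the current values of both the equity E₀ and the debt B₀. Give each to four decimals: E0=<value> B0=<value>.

d₁ = [ln(V₀/D) + (r + σ²/2)T] / (σ√T)
   = [ln(267.8057/210.5130) + (0.0407 + 0.5·0.1836²)·1.7596] / (0.1836·√1.7596)
   = [0.240714 + 0.101273] / 0.243545 = 1.404204
d₂ = d₁ − σ√T = 1.404204 − 0.243545 = 1.160659
N(d₁) = 0.919871,  N(d₂) = 0.877110,  e^(−rT) = 0.930889
E₀ = V₀·N(d₁) − D·e^(−rT)·N(d₂)
   = 267.8057·0.919871 − 210.5130·0.930889·0.877110 = 74.464643
B₀ = V₀ − E₀ = 267.8057 − 74.464643 = 193.341057

E0=74.4646 B0=193.3411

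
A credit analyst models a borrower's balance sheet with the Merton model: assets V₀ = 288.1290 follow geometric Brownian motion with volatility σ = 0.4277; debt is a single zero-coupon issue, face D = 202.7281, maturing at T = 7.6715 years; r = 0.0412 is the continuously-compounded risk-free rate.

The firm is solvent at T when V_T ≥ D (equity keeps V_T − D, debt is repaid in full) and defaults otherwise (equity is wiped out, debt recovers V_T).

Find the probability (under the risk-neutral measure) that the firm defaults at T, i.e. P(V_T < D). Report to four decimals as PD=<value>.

d₁ = [ln(V₀/D) + (r + σ²/2)T] / (σ√T)
   = [ln(288.1290/202.7281) + (0.0412 + 0.5·0.4277²)·7.6715] / (0.4277·√7.6715)
   = [0.351543 + 1.017729] / 1.184621 = 1.155873
d₂ = d₁ − σ√T = 1.155873 − 1.184621 = -0.028748
risk-neutral PD = N(−d₂) = N(0.028748) = 0.511467

PD=0.5115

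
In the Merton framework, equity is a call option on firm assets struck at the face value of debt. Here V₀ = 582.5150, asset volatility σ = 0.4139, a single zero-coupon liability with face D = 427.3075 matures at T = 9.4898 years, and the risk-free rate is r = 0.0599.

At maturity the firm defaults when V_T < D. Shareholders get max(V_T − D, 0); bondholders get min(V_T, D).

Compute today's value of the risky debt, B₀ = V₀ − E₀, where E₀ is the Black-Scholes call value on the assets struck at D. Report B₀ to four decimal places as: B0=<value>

d₁ = [ln(V₀/D) + (r + σ²/2)T] / (σ√T)
   = [ln(582.5150/427.3075) + (0.0599 + 0.5·0.4139²)·9.4898] / (0.4139·√9.4898)
   = [0.309851 + 1.381303] / 1.275040 = 1.326353
d₂ = d₁ − σ√T = 1.326353 − 1.275040 = 0.051313
N(d₁) = 0.907639,  N(d₂) = 0.520462,  e^(−rT) = 0.566409
E₀ = V₀·N(d₁) − D·e^(−rT)·N(d₂)
   = 582.5150·0.907639 − 427.3075·0.566409·0.520462 = 402.745335
B₀ = V₀ − E₀ = 582.5150 − 402.745335 = 179.769665

B0=179.7697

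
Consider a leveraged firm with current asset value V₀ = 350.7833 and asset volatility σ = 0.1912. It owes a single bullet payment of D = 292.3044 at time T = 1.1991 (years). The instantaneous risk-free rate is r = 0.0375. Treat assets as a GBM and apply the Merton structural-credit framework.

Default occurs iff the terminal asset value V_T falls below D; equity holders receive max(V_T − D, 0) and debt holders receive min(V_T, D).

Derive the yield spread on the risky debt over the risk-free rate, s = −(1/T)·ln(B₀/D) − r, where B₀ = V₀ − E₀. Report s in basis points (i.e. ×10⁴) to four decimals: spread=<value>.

d₁ = [ln(V₀/D) + (r + σ²/2)T] / (σ√T)
   = [ln(350.7833/292.3044) + (0.0375 + 0.5·0.1912²)·1.1991] / (0.1912·√1.1991)
   = [0.182373 + 0.066884] / 0.209371 = 1.190507
d₂ = d₁ − σ√T = 1.190507 − 0.209371 = 0.981137
N(d₁) = 0.883076,  N(d₂) = 0.836737,  e^(−rT) = 0.956030
E₀ = V₀·N(d₁) − D·e^(−rT)·N(d₂)
   = 350.7833·0.883076 − 292.3044·0.956030·0.836737 = 75.940803
B₀ = V₀ − E₀ = 350.7833 − 75.940803 = 274.842497
spread = −(1/T)·ln(B₀/D) − r = −(1/1.1991)·ln(274.842497/292.3044) − 0.0375 = 0.01386980
in basis points: 0.01386980 × 10⁴ = 138.6980 bp

spread=138.6980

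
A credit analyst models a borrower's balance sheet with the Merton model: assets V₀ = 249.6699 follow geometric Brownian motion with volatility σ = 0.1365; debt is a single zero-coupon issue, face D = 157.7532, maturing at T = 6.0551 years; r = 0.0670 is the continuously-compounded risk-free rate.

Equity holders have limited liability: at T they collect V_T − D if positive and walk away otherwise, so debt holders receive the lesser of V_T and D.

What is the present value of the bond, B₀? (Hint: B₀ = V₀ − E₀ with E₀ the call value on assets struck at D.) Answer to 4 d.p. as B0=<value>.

d₁ = [ln(V₀/D) + (r + σ²/2)T] / (σ√T)
   = [ln(249.6699/157.7532) + (0.0670 + 0.5·0.1365²)·6.0551] / (0.1365·√6.0551)
   = [0.459108 + 0.462102] / 0.335887 = 2.742617
d₂ = d₁ − σ√T = 2.742617 − 0.335887 = 2.406730
N(d₁) = 0.996952,  N(d₂) = 0.991952,  e^(−rT) = 0.666516
E₀ = V₀·N(d₁) − D·e^(−rT)·N(d₂)
   = 249.6699·0.996952 − 157.7532·0.666516·0.991952 = 144.610247
B₀ = V₀ − E₀ = 249.6699 − 144.610247 = 105.059653

B0=105.0597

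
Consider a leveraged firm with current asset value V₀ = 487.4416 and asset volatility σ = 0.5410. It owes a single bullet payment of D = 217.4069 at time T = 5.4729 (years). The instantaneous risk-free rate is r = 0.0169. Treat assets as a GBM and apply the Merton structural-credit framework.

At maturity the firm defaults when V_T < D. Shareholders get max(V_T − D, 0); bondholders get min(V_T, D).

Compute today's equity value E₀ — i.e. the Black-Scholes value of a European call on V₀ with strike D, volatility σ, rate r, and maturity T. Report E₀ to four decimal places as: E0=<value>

E0=338.5374

d₁ = [ln(V₀/D) + (r + σ²/2)T] / (σ√T)
   = [ln(487.4416/217.4069) + (0.0169 + 0.5·0.5410²)·5.4729] / (0.5410·√5.4729)
   = [0.807400 + 0.893399] / 1.265628 = 1.343838
d₂ = d₁ − σ√T = 1.343838 − 1.265628 = 0.078210
N(d₁) = 0.910500,  N(d₂) = 0.531170,  e^(−rT) = 0.911656
E₀ = V₀·N(d₁) − D·e^(−rT)·N(d₂)
   = 487.4416·0.910500 − 217.4069·0.911656·0.531170 = 338.537362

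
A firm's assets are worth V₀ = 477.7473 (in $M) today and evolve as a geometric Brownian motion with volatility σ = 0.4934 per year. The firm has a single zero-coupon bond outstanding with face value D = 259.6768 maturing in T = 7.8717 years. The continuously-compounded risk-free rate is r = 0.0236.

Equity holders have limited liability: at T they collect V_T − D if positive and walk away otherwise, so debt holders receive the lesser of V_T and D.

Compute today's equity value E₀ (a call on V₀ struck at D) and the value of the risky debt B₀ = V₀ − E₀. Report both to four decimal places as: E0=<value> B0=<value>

E0=330.9846 B0=146.7627

d₁ = [ln(V₀/D) + (r + σ²/2)T] / (σ√T)
   = [ln(477.7473/259.6768) + (0.0236 + 0.5·0.4934²)·7.8717] / (0.4934·√7.8717)
   = [0.609644 + 1.143929] / 1.384310 = 1.266749
d₂ = d₁ − σ√T = 1.266749 − 1.384310 = -0.117561
N(d₁) = 0.897377,  N(d₂) = 0.453208,  e^(−rT) = 0.830463
E₀ = V₀·N(d₁) − D·e^(−rT)·N(d₂)
   = 477.7473·0.897377 − 259.6768·0.830463·0.453208 = 330.984555
B₀ = V₀ − E₀ = 477.7473 − 330.984555 = 146.762745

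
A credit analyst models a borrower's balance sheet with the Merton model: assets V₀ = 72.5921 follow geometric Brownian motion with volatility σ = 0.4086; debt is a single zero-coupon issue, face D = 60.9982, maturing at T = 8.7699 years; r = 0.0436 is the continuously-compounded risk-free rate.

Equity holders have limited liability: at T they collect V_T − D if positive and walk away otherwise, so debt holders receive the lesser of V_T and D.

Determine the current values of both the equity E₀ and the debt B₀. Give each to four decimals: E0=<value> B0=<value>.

E0=43.7712 B0=28.8209

d₁ = [ln(V₀/D) + (r + σ²/2)T] / (σ√T)
   = [ln(72.5921/60.9982) + (0.0436 + 0.5·0.4086²)·8.7699] / (0.4086·√8.7699)
   = [0.174012 + 1.114452] / 1.210029 = 1.064821
d₂ = d₁ − σ√T = 1.064821 − 1.210029 = -0.145208
N(d₁) = 0.856522,  N(d₂) = 0.442273,  e^(−rT) = 0.682244
E₀ = V₀·N(d₁) − D·e^(−rT)·N(d₂)
   = 72.5921·0.856522 − 60.9982·0.682244·0.442273 = 43.771193
B₀ = V₀ − E₀ = 72.5921 − 43.771193 = 28.820907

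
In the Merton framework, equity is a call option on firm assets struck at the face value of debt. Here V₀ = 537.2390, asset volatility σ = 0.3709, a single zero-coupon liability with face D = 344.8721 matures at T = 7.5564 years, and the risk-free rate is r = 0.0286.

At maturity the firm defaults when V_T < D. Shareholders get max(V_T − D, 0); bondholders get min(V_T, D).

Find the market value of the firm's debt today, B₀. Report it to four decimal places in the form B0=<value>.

B0=220.5304

d₁ = [ln(V₀/D) + (r + σ²/2)T] / (σ√T)
   = [ln(537.2390/344.8721) + (0.0286 + 0.5·0.3709²)·7.5564] / (0.3709·√7.5564)
   = [0.443269 + 0.735868] / 1.019564 = 1.156512
d₂ = d₁ − σ√T = 1.156512 − 1.019564 = 0.136948
N(d₁) = 0.876264,  N(d₂) = 0.554464,  e^(−rT) = 0.805644
E₀ = V₀·N(d₁) − D·e^(−rT)·N(d₂)
   = 537.2390·0.876264 − 344.8721·0.805644·0.554464 = 316.708572
B₀ = V₀ − E₀ = 537.2390 − 316.708572 = 220.530428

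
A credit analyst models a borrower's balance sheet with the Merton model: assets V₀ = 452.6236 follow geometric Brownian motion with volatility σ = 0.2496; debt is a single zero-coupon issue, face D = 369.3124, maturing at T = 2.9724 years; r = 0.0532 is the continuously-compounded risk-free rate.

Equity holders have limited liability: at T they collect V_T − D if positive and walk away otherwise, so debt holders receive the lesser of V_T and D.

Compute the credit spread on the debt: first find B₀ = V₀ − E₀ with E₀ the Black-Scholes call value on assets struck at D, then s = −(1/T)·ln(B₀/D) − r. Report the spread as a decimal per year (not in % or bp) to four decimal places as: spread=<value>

spread=0.0197

d₁ = [ln(V₀/D) + (r + σ²/2)T] / (σ√T)
   = [ln(452.6236/369.3124) + (0.0532 + 0.5·0.2496²)·2.9724] / (0.2496·√2.9724)
   = [0.203418 + 0.250722] / 0.430327 = 1.055338
d₂ = d₁ − σ√T = 1.055338 − 0.430327 = 0.625012
N(d₁) = 0.854365,  N(d₂) = 0.734018,  e^(−rT) = 0.853737
E₀ = V₀·N(d₁) − D·e^(−rT)·N(d₂)
   = 452.6236·0.854365 − 369.3124·0.853737·0.734018 = 155.272737
B₀ = V₀ − E₀ = 452.6236 − 155.272737 = 297.350863
spread = −(1/T)·ln(B₀/D) − r = −(1/2.9724)·ln(297.350863/369.3124) − 0.0532 = 0.01971418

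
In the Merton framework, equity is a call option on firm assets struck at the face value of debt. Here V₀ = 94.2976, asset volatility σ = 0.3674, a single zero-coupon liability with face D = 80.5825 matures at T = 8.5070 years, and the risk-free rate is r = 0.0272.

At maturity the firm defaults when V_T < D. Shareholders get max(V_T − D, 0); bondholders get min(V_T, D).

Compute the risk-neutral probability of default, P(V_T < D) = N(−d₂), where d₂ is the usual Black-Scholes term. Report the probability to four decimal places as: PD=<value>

PD=0.5687

d₁ = [ln(V₀/D) + (r + σ²/2)T] / (σ√T)
   = [ln(94.2976/80.5825) + (0.0272 + 0.5·0.3674²)·8.5070] / (0.3674·√8.5070)
   = [0.157174 + 0.805540] / 1.071587 = 0.898400
d₂ = d₁ − σ√T = 0.898400 − 1.071587 = -0.173187
risk-neutral PD = N(−d₂) = N(0.173187) = 0.568748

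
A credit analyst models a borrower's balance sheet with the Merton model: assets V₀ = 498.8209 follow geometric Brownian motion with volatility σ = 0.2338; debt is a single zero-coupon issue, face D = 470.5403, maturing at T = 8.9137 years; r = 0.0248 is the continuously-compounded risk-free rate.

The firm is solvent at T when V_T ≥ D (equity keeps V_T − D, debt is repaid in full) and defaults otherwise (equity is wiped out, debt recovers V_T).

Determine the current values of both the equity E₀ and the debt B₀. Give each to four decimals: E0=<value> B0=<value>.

d₁ = [ln(V₀/D) + (r + σ²/2)T] / (σ√T)
   = [ln(498.8209/470.5403) + (0.0248 + 0.5·0.2338²)·8.9137] / (0.2338·√8.9137)
   = [0.058366 + 0.464682] / 0.698029 = 0.749321
d₂ = d₁ − σ√T = 0.749321 − 0.698029 = 0.051292
N(d₁) = 0.773168,  N(d₂) = 0.520453,  e^(−rT) = 0.801669
E₀ = V₀·N(d₁) − D·e^(−rT)·N(d₂)
   = 498.8209·0.773168 − 470.5403·0.801669·0.520453 = 189.348251
B₀ = V₀ − E₀ = 498.8209 − 189.348251 = 309.472649

E0=189.3483 B0=309.4726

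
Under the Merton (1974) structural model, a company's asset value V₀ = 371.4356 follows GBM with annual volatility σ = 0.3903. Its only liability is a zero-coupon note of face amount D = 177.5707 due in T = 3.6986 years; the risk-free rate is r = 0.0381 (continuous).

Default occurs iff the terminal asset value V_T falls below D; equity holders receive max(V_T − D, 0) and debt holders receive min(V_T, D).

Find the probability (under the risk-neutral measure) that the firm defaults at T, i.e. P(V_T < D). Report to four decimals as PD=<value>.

d₁ = [ln(V₀/D) + (r + σ²/2)T] / (σ√T)
   = [ln(371.4356/177.5707) + (0.0381 + 0.5·0.3903²)·3.6986] / (0.3903·√3.6986)
   = [0.738007 + 0.422628] / 0.750615 = 1.546245
d₂ = d₁ − σ√T = 1.546245 − 0.750615 = 0.795630
risk-neutral PD = N(−d₂) = N(-0.795630) = 0.213124

PD=0.2131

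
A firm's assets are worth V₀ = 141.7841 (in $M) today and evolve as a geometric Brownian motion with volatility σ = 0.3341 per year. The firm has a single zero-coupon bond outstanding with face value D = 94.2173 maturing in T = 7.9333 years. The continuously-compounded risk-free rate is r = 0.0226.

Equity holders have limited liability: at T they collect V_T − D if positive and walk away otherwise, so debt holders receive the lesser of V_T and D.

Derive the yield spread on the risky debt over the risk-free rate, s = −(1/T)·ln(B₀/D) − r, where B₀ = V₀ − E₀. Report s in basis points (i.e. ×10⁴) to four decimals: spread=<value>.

d₁ = [ln(V₀/D) + (r + σ²/2)T] / (σ√T)
   = [ln(141.7841/94.2173) + (0.0226 + 0.5·0.3341²)·7.9333] / (0.3341·√7.9333)
   = [0.408702 + 0.622061] / 0.941030 = 1.095356
d₂ = d₁ − σ√T = 1.095356 − 0.941030 = 0.154326
N(d₁) = 0.863320,  N(d₂) = 0.561324,  e^(−rT) = 0.835861
E₀ = V₀·N(d₁) − D·e^(−rT)·N(d₂)
   = 141.7841·0.863320 − 94.2173·0.835861·0.561324 = 78.199301
B₀ = V₀ − E₀ = 141.7841 − 78.199301 = 63.584799
spread = −(1/T)·ln(B₀/D) − r = −(1/7.9333)·ln(63.584799/94.2173) − 0.0226 = 0.02696694
in basis points: 0.02696694 × 10⁴ = 269.6694 bp

spread=269.6694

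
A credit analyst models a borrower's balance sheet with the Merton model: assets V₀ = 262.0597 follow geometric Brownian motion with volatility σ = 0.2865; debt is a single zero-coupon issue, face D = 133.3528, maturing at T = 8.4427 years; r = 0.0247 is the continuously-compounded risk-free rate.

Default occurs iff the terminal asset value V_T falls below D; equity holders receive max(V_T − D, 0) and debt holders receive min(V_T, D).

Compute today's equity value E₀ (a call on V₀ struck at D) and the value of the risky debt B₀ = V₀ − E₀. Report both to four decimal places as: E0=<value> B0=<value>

d₁ = [ln(V₀/D) + (r + σ²/2)T] / (σ√T)
   = [ln(262.0597/133.3528) + (0.0247 + 0.5·0.2865²)·8.4427] / (0.2865·√8.4427)
   = [0.675574 + 0.555033] / 0.832464 = 1.478271
d₂ = d₁ − σ√T = 1.478271 − 0.832464 = 0.645807
N(d₁) = 0.930332,  N(d₂) = 0.740798,  e^(−rT) = 0.811773
E₀ = V₀·N(d₁) − D·e^(−rT)·N(d₂)
   = 262.0597·0.930332 − 133.3528·0.811773·0.740798 = 163.609628
B₀ = V₀ − E₀ = 262.0597 − 163.609628 = 98.450072

E0=163.6096 B0=98.4501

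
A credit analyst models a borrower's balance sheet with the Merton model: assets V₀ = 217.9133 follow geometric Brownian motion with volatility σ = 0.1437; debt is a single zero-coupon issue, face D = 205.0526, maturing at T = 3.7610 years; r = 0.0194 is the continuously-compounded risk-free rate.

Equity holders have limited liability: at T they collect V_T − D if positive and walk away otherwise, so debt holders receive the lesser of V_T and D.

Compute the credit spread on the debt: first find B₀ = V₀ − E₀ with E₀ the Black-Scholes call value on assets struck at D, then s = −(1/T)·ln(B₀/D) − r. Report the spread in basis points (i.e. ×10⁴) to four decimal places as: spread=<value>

d₁ = [ln(V₀/D) + (r + σ²/2)T] / (σ√T)
   = [ln(217.9133/205.0526) + (0.0194 + 0.5·0.1437²)·3.7610] / (0.1437·√3.7610)
   = [0.060831 + 0.111795] / 0.278682 = 0.619437
d₂ = d₁ − σ√T = 0.619437 − 0.278682 = 0.340756
N(d₁) = 0.732186,  N(d₂) = 0.633356,  e^(−rT) = 0.929635
E₀ = V₀·N(d₁) − D·e^(−rT)·N(d₂)
   = 217.9133·0.732186 − 205.0526·0.929635·0.633356 = 38.820110
B₀ = V₀ − E₀ = 217.9133 − 38.820110 = 179.093190
spread = −(1/T)·ln(B₀/D) − r = −(1/3.7610)·ln(179.093190/205.0526) − 0.0194 = 0.01659049
in basis points: 0.01659049 × 10⁴ = 165.9049 bp

spread=165.9049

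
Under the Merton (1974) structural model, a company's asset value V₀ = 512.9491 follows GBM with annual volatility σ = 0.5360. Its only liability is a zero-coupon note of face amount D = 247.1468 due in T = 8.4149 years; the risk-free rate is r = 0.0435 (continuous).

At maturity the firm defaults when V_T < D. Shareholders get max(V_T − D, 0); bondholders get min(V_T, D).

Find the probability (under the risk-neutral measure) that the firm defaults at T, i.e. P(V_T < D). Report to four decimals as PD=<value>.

d₁ = [ln(V₀/D) + (r + σ²/2)T] / (σ√T)
   = [ln(512.9491/247.1468) + (0.0435 + 0.5·0.5360²)·8.4149] / (0.5360·√8.4149)
   = [0.730194 + 1.574832] / 1.554853 = 1.482472
d₂ = d₁ − σ√T = 1.482472 − 1.554853 = -0.072381
risk-neutral PD = N(−d₂) = N(0.072381) = 0.528851

PD=0.5289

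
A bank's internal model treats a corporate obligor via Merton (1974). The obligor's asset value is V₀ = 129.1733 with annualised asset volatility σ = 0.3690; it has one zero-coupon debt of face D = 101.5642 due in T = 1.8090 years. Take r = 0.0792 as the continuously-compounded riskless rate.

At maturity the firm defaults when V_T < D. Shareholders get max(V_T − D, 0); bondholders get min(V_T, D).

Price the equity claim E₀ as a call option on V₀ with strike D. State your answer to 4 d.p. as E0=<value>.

d₁ = [ln(V₀/D) + (r + σ²/2)T] / (σ√T)
   = [ln(129.1733/101.5642) + (0.0792 + 0.5·0.3690²)·1.8090] / (0.3690·√1.8090)
   = [0.240464 + 0.266430] / 0.496302 = 1.021343
d₂ = d₁ − σ√T = 1.021343 − 0.496302 = 0.525042
N(d₁) = 0.846454,  N(d₂) = 0.700223,  e^(−rT) = 0.866518
E₀ = V₀·N(d₁) − D·e^(−rT)·N(d₂)
   = 129.1733·0.846454 − 101.5642·0.866518·0.700223 = 47.714630

E0=47.7146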